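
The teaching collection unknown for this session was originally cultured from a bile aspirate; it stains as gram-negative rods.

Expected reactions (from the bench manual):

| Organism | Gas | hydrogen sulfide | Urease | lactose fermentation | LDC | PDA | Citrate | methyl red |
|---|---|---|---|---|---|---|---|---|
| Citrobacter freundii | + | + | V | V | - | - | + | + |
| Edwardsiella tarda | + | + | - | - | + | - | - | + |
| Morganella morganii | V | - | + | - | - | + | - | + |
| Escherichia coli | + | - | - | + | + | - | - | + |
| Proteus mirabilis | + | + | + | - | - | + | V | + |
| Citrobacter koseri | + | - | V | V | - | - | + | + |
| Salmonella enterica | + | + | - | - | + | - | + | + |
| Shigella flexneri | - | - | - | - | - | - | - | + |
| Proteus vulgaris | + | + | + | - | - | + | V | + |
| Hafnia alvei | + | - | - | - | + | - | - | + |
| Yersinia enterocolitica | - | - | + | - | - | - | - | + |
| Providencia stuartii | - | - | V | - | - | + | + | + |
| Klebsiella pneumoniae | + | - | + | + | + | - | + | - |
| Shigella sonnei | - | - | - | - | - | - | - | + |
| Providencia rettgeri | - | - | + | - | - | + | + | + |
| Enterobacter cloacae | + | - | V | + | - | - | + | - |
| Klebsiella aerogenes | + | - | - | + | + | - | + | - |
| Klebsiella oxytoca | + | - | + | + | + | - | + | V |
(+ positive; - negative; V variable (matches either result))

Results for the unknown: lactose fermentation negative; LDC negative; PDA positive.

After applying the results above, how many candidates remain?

lactose fermentation -: excludes 5 organisms — 13 left.
PDA +: excludes 8 organisms — 5 left.
LDC -: all 5 remaining candidates are consistent.
Still consistent: Morganella morganii, Proteus mirabilis, Proteus vulgaris, Providencia rettgeri, Providencia stuartii.

5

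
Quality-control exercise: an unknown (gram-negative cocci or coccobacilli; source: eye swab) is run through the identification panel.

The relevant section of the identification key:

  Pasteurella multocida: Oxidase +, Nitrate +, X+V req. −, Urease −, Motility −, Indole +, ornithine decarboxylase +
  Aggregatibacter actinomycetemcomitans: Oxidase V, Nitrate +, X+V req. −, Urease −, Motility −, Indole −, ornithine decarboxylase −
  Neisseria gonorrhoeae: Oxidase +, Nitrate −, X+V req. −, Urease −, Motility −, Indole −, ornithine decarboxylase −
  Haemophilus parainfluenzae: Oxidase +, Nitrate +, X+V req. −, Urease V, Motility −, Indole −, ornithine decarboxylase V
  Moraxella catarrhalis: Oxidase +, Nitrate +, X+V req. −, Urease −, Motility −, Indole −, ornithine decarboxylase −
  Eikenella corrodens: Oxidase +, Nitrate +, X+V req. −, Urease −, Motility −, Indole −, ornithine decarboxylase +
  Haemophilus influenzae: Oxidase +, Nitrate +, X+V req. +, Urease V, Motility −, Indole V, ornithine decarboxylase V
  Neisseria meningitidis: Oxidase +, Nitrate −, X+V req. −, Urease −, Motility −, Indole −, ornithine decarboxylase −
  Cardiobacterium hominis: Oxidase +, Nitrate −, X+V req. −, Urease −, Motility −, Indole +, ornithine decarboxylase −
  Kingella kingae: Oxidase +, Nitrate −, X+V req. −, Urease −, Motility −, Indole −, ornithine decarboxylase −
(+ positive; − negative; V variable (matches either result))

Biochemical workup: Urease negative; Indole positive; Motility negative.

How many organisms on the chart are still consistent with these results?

3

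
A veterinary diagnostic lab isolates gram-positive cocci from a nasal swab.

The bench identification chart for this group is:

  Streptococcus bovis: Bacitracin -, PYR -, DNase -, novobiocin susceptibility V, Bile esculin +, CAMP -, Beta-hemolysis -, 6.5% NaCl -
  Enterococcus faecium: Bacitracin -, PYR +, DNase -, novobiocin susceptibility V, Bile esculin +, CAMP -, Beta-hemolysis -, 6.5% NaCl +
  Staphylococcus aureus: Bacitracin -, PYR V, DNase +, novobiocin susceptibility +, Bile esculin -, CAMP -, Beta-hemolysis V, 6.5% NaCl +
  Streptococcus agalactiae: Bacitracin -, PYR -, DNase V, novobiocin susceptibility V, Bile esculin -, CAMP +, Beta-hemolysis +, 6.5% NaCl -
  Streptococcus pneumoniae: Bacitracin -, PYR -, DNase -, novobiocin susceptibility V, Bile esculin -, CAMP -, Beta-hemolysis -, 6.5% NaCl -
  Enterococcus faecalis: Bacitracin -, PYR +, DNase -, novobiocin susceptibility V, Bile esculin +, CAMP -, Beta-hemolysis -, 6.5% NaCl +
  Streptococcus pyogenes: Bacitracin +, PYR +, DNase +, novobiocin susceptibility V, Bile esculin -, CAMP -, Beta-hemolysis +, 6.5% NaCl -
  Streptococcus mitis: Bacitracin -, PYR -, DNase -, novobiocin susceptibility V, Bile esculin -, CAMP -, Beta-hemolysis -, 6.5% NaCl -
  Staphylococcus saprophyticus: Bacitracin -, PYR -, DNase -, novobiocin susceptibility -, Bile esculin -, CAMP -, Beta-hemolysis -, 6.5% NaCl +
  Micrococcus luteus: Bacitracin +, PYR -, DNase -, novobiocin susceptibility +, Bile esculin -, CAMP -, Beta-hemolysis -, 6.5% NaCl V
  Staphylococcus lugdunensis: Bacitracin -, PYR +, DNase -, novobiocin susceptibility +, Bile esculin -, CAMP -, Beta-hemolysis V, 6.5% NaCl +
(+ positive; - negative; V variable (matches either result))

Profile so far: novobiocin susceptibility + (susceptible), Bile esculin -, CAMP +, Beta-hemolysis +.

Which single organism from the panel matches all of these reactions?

Streptococcus agalactiae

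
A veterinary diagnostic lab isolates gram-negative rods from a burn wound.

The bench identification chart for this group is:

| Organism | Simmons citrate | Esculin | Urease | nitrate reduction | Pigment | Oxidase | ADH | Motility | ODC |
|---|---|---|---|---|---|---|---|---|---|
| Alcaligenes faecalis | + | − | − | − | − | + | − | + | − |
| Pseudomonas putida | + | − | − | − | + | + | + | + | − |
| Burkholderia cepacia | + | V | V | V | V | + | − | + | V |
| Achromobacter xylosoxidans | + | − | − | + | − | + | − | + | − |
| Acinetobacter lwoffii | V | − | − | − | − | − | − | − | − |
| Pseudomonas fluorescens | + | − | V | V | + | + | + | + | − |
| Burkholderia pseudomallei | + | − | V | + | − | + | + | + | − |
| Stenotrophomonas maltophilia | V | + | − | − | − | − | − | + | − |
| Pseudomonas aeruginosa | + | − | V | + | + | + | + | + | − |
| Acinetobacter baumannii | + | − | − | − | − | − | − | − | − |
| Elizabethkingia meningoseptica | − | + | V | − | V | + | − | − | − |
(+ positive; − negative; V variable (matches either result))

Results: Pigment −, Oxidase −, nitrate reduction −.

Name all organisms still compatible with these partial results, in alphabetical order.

Pigment −: excludes Pseudomonas putida, Pseudomonas fluorescens, Pseudomonas aeruginosa — 8 left.
nitrate reduction −: excludes Achromobacter xylosoxidans, Burkholderia pseudomallei — 6 left.
Oxidase −: excludes Alcaligenes faecalis, Burkholderia cepacia, Elizabethkingia meningoseptica — 3 left.

Acinetobacter baumannii, Acinetobacter lwoffii, Stenotrophomonas maltophilia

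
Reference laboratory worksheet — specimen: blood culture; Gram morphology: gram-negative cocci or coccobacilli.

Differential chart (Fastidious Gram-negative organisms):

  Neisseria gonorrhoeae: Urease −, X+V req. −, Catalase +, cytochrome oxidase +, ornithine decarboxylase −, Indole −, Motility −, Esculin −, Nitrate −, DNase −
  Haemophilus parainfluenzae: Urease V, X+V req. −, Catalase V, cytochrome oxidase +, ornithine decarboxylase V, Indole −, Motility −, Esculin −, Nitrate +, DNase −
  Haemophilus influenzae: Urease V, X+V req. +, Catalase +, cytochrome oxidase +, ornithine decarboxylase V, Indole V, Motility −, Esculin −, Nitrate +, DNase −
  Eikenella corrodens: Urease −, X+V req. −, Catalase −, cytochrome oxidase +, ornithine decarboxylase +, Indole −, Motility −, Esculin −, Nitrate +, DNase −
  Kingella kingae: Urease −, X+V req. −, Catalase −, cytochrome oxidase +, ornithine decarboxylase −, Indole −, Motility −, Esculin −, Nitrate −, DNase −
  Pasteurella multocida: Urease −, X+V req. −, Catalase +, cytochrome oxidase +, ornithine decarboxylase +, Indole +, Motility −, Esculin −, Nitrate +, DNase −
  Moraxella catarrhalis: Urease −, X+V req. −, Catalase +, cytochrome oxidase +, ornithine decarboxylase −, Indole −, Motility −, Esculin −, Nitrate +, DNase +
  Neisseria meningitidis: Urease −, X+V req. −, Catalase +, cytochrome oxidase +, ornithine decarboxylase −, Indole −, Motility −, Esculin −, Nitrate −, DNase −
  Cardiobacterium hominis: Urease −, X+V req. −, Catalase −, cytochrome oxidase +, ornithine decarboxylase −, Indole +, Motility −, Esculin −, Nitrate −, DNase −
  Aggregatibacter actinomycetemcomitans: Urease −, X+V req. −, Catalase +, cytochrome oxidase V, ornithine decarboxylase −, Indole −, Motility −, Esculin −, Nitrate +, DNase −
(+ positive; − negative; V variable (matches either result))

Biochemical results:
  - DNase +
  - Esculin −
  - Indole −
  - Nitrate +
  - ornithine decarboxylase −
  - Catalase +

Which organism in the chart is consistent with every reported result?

Catalase +: excludes Eikenella corrodens, Kingella kingae, Cardiobacterium hominis — 7 left.
DNase +: excludes 6 organisms — 1 left.
Nitrate +: the one remaining candidate is consistent.
Esculin −: the one remaining candidate is consistent.
Indole −: the one remaining candidate is consistent.
ornithine decarboxylase −: the one remaining candidate is consistent.

Moraxella catarrhalis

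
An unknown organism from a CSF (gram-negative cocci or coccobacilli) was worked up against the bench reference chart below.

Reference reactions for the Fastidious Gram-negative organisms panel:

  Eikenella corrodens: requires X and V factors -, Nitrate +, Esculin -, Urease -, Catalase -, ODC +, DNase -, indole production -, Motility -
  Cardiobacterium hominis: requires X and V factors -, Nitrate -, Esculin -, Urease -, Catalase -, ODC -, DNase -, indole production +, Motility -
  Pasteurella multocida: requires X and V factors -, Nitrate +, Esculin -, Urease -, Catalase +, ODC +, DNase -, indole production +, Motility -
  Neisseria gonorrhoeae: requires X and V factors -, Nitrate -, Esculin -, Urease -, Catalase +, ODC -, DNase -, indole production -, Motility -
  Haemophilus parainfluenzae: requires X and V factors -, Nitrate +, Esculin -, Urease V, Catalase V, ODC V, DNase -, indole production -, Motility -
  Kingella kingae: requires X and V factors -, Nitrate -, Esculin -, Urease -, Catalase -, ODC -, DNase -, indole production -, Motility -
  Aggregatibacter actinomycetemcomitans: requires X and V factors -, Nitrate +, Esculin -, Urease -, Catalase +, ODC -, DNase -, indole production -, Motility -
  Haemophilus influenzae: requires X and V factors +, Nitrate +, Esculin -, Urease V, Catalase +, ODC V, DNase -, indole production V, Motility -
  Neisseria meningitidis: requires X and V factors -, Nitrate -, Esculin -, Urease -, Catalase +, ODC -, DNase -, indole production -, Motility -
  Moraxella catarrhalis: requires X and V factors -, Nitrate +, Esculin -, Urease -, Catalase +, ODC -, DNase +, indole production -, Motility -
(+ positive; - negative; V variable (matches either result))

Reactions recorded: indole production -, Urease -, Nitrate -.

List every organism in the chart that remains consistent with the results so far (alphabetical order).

Kingella kingae, Neisseria gonorrhoeae, Neisseria meningitidis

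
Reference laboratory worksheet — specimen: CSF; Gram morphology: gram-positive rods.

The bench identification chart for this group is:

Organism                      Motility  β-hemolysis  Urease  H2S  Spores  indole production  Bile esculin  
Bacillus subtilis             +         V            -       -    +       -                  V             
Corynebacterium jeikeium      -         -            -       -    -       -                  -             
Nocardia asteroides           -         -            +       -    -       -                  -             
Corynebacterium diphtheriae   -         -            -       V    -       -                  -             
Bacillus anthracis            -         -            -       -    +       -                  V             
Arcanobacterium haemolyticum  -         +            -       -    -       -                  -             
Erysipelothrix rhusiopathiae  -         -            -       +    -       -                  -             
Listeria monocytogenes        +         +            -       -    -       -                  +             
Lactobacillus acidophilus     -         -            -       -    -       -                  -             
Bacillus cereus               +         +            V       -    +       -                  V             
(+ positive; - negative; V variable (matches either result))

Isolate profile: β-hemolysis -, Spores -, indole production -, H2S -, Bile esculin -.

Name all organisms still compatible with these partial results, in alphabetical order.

Corynebacterium diphtheriae, Corynebacterium jeikeium, Lactobacillus acidophilus, Nocardia asteroides

Spores -: excludes Bacillus subtilis, Bacillus anthracis, Bacillus cereus — 7 left.
Bile esculin -: excludes Listeria monocytogenes — 6 left.
β-hemolysis -: excludes Arcanobacterium haemolyticum — 5 left.
indole production -: all 5 remaining candidates are consistent.
H2S -: excludes Erysipelothrix rhusiopathiae — 4 left.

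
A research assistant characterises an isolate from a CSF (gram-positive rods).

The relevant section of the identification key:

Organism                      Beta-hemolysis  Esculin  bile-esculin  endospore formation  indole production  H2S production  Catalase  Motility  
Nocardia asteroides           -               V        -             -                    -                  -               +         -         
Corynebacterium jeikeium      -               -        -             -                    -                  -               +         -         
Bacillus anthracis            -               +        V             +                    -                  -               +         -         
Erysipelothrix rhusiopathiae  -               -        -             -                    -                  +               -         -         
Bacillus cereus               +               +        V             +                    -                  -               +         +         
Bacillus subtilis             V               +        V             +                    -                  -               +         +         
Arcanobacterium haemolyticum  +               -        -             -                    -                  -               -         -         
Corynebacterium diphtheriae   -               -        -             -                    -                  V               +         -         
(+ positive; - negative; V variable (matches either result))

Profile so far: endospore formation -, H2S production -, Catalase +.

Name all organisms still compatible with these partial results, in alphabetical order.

Corynebacterium diphtheriae, Corynebacterium jeikeium, Nocardia asteroides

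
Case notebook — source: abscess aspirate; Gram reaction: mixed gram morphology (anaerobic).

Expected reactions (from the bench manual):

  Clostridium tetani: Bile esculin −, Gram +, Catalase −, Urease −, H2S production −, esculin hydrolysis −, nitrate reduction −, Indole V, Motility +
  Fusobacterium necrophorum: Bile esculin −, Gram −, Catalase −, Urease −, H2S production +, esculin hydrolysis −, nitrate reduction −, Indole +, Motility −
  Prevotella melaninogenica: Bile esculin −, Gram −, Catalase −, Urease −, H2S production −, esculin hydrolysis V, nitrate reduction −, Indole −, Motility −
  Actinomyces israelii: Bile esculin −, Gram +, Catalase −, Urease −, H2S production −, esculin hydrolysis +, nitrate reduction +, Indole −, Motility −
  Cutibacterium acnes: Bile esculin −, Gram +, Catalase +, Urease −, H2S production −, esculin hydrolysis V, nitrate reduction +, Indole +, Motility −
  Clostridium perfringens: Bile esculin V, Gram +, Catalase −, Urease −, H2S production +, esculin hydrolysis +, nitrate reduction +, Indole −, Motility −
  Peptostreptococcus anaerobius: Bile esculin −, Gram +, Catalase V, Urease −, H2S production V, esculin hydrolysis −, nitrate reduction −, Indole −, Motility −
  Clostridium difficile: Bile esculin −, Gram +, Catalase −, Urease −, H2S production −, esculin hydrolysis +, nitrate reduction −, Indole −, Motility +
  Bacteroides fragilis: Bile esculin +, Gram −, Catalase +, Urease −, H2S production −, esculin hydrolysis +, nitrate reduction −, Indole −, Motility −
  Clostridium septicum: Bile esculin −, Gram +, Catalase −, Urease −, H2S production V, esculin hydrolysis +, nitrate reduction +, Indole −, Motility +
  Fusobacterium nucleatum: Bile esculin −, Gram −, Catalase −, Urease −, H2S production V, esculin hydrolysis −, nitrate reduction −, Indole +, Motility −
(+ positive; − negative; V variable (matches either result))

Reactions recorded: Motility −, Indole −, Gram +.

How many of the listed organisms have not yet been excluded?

Motility −: excludes Clostridium tetani, Clostridium difficile, Clostridium septicum — 8 left.
Gram +: excludes Fusobacterium necrophorum, Prevotella melaninogenica, Bacteroides fragilis, Fusobacterium nucleatum — 4 left.
Indole −: excludes Cutibacterium acnes — 3 left.
Still consistent: Actinomyces israelii, Clostridium perfringens, Peptostreptococcus anaerobius.

3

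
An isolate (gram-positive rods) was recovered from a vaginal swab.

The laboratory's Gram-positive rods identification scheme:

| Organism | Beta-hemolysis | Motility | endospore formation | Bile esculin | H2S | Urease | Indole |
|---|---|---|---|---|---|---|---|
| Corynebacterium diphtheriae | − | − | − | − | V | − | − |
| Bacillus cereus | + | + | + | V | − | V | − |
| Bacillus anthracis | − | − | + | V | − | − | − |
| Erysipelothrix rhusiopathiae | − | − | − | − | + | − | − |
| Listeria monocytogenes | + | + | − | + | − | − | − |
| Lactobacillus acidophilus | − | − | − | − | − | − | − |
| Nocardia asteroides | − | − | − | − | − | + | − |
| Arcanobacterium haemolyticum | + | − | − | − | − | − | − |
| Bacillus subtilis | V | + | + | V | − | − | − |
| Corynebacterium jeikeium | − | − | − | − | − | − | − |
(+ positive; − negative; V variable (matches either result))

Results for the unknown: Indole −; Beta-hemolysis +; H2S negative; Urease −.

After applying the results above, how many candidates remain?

4

Indole −: all 10 remaining candidates are consistent.
H2S −: excludes Erysipelothrix rhusiopathiae — 9 left.
Urease −: excludes Nocardia asteroides — 8 left.
Beta-hemolysis +: excludes Corynebacterium diphtheriae, Bacillus anthracis, Lactobacillus acidophilus, Corynebacterium jeikeium — 4 left.
Still consistent: Arcanobacterium haemolyticum, Bacillus cereus, Bacillus subtilis, Listeria monocytogenes.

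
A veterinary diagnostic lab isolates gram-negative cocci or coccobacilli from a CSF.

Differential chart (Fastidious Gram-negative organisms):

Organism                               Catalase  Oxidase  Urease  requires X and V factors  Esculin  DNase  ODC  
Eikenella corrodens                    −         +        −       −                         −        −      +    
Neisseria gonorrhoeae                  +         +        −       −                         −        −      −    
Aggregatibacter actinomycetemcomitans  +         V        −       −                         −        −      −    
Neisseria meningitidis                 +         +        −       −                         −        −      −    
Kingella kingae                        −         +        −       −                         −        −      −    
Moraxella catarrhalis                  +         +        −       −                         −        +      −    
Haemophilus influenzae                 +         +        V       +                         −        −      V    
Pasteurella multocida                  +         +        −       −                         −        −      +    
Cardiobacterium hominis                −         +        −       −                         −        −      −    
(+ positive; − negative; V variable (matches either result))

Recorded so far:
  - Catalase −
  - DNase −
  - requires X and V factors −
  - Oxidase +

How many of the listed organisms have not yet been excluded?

Oxidase +: all 9 remaining candidates are consistent.
DNase −: excludes Moraxella catarrhalis — 8 left.
requires X and V factors −: excludes Haemophilus influenzae — 7 left.
Catalase −: excludes Neisseria gonorrhoeae, Aggregatibacter actinomycetemcomitans, Neisseria meningitidis, Pasteurella multocida — 3 left.
Still consistent: Cardiobacterium hominis, Eikenella corrodens, Kingella kingae.

3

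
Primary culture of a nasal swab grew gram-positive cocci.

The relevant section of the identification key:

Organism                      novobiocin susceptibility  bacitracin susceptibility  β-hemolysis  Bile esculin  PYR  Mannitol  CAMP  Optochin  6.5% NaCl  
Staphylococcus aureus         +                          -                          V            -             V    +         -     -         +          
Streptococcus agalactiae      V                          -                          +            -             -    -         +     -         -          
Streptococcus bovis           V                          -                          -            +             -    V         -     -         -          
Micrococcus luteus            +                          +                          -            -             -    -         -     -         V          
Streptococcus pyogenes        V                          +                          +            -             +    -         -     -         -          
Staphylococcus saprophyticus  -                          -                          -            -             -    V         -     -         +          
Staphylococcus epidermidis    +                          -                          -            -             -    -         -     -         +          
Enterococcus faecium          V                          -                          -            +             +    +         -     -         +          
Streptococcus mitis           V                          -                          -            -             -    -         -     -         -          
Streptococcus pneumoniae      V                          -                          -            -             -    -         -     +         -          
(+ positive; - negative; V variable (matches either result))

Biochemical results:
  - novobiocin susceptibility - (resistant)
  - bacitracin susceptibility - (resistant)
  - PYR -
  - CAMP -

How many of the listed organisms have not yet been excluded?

4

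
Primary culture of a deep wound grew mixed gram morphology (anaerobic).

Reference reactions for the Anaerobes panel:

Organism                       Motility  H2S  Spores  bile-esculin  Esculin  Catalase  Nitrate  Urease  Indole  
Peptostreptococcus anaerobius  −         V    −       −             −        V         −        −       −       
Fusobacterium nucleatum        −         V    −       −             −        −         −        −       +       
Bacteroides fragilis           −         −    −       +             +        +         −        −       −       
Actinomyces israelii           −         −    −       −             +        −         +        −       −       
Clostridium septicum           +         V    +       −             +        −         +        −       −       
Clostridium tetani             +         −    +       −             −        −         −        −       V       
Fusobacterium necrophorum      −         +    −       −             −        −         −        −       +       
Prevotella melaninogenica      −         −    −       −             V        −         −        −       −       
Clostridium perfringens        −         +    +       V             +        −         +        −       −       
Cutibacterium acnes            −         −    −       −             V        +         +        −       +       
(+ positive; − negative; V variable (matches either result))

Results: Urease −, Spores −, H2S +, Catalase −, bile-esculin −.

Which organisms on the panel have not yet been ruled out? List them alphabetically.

Fusobacterium necrophorum, Fusobacterium nucleatum, Peptostreptococcus anaerobius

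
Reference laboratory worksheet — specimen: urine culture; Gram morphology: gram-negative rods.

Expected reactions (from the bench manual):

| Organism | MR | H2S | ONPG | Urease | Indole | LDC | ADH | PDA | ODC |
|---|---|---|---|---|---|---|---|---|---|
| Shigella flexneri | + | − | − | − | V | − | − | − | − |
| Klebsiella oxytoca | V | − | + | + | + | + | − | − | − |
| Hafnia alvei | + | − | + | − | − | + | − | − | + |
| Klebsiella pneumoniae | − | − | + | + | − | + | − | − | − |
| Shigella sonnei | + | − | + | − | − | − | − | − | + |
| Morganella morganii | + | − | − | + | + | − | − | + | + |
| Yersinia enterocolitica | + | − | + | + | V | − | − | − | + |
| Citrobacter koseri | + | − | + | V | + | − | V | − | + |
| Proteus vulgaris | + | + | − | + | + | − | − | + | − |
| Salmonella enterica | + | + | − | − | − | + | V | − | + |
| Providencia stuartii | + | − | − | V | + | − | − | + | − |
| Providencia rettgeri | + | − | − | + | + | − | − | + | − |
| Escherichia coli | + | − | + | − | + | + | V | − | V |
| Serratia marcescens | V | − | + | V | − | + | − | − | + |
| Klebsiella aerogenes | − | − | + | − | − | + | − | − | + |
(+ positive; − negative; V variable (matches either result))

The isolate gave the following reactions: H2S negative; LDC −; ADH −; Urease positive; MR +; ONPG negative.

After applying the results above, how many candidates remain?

3

LDC −: excludes 7 organisms — 8 left.
ONPG −: excludes Shigella sonnei, Yersinia enterocolitica, Citrobacter koseri — 5 left.
MR +: all 5 remaining candidates are consistent.
H2S −: excludes Proteus vulgaris — 4 left.
ADH −: all 4 remaining candidates are consistent.
Urease +: excludes Shigella flexneri — 3 left.
Still consistent: Morganella morganii, Providencia rettgeri, Providencia stuartii.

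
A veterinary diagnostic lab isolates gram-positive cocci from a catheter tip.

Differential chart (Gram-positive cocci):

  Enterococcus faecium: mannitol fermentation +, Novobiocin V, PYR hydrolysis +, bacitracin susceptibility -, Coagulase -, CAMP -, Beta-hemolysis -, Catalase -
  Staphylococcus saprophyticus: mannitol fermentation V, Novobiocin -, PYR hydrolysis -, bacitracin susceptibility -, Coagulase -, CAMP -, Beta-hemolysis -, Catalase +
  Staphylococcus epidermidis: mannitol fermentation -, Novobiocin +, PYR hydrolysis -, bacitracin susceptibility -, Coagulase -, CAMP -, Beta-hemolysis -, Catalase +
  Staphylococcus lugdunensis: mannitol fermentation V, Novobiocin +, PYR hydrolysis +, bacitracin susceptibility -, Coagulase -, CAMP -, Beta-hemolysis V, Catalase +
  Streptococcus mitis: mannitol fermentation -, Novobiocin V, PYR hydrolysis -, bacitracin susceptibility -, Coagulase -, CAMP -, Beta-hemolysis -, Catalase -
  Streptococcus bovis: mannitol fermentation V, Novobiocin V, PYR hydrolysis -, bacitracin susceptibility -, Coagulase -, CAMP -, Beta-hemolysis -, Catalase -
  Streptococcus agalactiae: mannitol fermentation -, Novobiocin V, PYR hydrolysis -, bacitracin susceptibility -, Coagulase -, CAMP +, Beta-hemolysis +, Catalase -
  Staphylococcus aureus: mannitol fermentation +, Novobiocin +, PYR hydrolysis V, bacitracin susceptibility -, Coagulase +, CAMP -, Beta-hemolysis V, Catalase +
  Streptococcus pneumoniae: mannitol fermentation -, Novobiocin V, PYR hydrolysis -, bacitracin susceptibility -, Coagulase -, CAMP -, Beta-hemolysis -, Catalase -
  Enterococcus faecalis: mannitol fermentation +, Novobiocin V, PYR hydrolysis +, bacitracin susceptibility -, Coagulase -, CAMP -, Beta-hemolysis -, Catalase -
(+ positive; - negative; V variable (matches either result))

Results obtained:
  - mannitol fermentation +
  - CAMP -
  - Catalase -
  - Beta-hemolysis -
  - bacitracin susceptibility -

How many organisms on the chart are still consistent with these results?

Catalase -: excludes Staphylococcus saprophyticus, Staphylococcus epidermidis, Staphylococcus lugdunensis, Staphylococcus aureus — 6 left.
bacitracin susceptibility -: all 6 remaining candidates are consistent.
Beta-hemolysis -: excludes Streptococcus agalactiae — 5 left.
CAMP -: all 5 remaining candidates are consistent.
mannitol fermentation +: excludes Streptococcus mitis, Streptococcus pneumoniae — 3 left.
Still consistent: Enterococcus faecalis, Enterococcus faecium, Streptococcus bovis.

3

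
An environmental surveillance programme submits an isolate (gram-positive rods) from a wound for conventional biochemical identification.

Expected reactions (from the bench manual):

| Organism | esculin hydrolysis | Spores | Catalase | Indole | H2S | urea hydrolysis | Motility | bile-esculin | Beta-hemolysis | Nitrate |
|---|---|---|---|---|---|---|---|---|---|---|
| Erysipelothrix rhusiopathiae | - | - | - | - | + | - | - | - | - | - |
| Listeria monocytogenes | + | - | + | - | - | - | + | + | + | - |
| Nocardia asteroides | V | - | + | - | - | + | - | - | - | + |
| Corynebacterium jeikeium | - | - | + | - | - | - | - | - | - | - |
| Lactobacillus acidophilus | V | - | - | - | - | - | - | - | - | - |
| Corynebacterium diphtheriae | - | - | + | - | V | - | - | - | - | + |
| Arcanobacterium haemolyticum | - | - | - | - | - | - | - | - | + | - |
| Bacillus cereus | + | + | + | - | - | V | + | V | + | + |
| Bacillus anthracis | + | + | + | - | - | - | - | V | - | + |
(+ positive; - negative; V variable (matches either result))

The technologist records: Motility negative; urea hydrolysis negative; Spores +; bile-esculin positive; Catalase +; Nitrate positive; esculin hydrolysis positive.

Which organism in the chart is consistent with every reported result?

Bacillus anthracis

urea hydrolysis -: excludes Nocardia asteroides — 8 left.
Motility -: excludes Listeria monocytogenes, Bacillus cereus — 6 left.
Nitrate +: excludes Erysipelothrix rhusiopathiae, Corynebacterium jeikeium, Lactobacillus acidophilus, Arcanobacterium haemolyticum — 2 left.
Spores +: excludes Corynebacterium diphtheriae — 1 left.
esculin hydrolysis +: the one remaining candidate is consistent.
Catalase +: the one remaining candidate is consistent.
bile-esculin +: the one remaining candidate is consistent.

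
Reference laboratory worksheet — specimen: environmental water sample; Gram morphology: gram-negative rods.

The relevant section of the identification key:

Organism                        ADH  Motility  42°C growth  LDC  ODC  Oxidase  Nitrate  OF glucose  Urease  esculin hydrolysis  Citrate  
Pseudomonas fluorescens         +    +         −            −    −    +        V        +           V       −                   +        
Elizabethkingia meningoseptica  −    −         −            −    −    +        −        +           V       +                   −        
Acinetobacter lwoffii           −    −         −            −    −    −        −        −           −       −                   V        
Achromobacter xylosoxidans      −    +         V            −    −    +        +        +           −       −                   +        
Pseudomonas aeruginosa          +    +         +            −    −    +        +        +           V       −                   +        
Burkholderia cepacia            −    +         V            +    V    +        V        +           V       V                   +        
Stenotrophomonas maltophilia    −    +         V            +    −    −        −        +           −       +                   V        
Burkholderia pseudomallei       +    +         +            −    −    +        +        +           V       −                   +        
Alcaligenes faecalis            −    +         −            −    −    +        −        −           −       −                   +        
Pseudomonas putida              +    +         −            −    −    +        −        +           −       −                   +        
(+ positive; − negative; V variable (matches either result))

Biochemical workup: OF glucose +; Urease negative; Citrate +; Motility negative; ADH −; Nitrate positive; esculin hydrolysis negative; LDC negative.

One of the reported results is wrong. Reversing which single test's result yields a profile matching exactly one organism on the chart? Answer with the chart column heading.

Motility

As reported, no row in the chart matches all 8 reactions.
Reversing Urease → still no organism matches.
Reversing Citrate → still no organism matches.
Reversing OF glucose → still no organism matches.
Reversing ADH → still no organism matches.
Reversing LDC → still no organism matches.
Reversing esculin hydrolysis → still no organism matches.
Reversing Motility (to +) → unique match: Achromobacter xylosoxidans.
Reversing Nitrate → still no organism matches.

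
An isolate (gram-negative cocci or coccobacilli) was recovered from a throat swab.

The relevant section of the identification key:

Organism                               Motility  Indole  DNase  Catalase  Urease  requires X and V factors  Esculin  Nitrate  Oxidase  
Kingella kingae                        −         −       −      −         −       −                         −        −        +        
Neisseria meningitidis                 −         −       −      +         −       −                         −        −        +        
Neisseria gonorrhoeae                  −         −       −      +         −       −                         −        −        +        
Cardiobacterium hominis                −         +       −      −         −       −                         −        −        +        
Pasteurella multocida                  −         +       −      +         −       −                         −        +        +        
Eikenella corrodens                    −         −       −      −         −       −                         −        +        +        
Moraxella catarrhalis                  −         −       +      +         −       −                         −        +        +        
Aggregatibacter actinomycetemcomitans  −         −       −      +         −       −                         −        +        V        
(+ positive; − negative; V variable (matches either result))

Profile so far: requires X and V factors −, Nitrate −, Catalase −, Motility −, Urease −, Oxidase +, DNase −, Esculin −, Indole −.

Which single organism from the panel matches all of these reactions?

Kingella kingae

Esculin −: all 8 remaining candidates are consistent.
Catalase −: excludes 5 organisms — 3 left.
Oxidase +: all 3 remaining candidates are consistent.
Urease −: all 3 remaining candidates are consistent.
requires X and V factors −: all 3 remaining candidates are consistent.
Nitrate −: excludes Eikenella corrodens — 2 left.
Indole −: excludes Cardiobacterium hominis — 1 left.
DNase −: the one remaining candidate is consistent.
Motility −: the one remaining candidate is consistent.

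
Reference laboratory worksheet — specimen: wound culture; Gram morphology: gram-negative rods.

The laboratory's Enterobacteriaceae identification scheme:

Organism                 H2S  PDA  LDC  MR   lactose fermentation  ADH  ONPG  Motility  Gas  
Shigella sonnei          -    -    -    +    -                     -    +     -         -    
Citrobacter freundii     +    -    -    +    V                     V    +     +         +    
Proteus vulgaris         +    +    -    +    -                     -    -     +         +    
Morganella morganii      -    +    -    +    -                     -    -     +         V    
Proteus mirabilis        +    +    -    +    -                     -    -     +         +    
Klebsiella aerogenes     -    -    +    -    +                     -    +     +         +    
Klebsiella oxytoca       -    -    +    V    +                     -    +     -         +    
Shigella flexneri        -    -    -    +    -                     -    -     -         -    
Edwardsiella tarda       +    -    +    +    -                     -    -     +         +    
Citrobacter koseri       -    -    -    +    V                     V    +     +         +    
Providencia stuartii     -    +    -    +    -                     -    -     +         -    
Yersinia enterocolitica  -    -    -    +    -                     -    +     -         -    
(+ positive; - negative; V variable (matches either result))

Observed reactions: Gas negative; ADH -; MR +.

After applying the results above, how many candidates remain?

5

Gas -: excludes 7 organisms — 5 left.
MR +: all 5 remaining candidates are consistent.
ADH -: all 5 remaining candidates are consistent.
Still consistent: Morganella morganii, Providencia stuartii, Shigella flexneri, Shigella sonnei, Yersinia enterocolitica.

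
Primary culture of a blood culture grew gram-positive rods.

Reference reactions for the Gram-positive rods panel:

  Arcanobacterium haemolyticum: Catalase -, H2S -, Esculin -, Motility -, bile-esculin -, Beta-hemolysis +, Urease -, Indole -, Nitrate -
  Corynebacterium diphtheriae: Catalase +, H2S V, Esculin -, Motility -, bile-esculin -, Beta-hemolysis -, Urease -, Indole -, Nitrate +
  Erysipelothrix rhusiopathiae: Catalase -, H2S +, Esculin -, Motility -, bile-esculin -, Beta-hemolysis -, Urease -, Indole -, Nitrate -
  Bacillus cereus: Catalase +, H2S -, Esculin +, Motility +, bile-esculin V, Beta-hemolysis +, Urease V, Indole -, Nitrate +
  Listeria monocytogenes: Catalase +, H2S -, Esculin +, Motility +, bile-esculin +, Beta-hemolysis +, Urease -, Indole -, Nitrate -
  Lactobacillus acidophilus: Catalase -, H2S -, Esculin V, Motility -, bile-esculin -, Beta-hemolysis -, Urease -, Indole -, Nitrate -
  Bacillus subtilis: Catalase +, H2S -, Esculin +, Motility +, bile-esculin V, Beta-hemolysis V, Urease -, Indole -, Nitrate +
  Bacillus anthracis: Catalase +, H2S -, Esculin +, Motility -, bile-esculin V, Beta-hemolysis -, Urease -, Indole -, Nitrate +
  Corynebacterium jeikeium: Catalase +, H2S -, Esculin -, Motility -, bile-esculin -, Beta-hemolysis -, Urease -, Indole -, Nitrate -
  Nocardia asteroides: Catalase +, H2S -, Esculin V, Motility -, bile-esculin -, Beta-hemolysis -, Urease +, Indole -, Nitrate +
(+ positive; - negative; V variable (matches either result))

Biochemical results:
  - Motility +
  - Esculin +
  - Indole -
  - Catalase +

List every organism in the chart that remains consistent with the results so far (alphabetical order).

Bacillus cereus, Bacillus subtilis, Listeria monocytogenes

Catalase +: excludes Arcanobacterium haemolyticum, Erysipelothrix rhusiopathiae, Lactobacillus acidophilus — 7 left.
Indole -: all 7 remaining candidates are consistent.
Esculin +: excludes Corynebacterium diphtheriae, Corynebacterium jeikeium — 5 left.
Motility +: excludes Bacillus anthracis, Nocardia asteroides — 3 left.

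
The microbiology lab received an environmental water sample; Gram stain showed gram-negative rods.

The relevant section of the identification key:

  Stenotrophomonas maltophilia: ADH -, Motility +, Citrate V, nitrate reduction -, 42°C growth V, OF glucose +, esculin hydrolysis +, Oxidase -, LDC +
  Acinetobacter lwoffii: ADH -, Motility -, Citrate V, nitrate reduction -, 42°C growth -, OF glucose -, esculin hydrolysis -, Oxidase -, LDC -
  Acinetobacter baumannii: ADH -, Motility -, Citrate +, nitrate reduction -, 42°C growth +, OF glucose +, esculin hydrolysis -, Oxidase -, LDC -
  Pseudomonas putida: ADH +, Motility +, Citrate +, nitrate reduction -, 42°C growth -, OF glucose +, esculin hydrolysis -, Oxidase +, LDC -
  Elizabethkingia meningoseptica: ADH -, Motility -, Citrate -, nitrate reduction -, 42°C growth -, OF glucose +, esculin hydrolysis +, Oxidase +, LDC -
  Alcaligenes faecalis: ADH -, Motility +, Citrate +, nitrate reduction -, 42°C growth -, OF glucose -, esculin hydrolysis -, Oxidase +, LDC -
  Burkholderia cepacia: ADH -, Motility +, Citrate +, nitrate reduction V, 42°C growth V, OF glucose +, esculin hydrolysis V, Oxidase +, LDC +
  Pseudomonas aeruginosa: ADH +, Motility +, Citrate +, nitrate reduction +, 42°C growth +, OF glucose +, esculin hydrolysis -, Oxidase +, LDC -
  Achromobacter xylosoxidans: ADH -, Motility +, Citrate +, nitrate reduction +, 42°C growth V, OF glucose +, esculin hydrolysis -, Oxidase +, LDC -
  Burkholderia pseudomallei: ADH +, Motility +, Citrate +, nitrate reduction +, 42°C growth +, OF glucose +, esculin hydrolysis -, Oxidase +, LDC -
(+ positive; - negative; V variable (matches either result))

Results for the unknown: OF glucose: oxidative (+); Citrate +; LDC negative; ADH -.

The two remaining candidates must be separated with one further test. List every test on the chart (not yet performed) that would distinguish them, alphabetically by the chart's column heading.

Motility, nitrate reduction, Oxidase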